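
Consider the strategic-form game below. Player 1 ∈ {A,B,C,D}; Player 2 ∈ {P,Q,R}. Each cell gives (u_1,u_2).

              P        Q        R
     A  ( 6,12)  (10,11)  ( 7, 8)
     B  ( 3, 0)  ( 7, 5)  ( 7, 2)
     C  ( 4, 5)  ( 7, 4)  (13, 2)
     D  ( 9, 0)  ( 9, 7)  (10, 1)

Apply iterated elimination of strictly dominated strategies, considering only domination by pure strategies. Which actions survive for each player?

P1 drop B (D beats it: P:9>3 Q:9>7 R:10>7)
P2 drop R (Q beats it: A:11>8 C:4>2 D:7>1)
P1 drop C (A beats it: P:6>4 Q:10>7)
P1→{A,D} P2→{P,Q}

IESDS → P1:{A,D} P2:{P,Q}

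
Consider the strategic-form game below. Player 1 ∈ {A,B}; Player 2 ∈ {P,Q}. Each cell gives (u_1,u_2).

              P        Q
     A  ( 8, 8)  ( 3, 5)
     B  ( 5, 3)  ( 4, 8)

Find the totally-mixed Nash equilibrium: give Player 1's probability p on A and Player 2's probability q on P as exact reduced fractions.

P1 indiff ⇒ q·8+(1-q)·3 = q·5+(1-q)·4 ⇒ q(3) = (1-q)(1) ⇒ q = 1/4
P2 indiff ⇒ p·8+(1-p)·3 = p·5+(1-p)·8 ⇒ p(3) = (1-p)(5) ⇒ p = 5/8

p=5/8, q=1/4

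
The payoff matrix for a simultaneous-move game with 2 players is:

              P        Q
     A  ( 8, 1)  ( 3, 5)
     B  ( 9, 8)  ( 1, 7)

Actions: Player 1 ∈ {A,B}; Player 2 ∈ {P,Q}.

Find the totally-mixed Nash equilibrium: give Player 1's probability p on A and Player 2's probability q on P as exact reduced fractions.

P1 mixes 1/5 on A; P2 mixes 2/3 on P

P1 indiff ⇒ q·8+(1-q)·3 = q·9+(1-q)·1 ⇒ q(-1) = (1-q)(-2) ⇒ q = 2/3
P2 indiff ⇒ p·1+(1-p)·8 = p·5+(1-p)·7 ⇒ p(-4) = (1-p)(-1) ⇒ p = 1/5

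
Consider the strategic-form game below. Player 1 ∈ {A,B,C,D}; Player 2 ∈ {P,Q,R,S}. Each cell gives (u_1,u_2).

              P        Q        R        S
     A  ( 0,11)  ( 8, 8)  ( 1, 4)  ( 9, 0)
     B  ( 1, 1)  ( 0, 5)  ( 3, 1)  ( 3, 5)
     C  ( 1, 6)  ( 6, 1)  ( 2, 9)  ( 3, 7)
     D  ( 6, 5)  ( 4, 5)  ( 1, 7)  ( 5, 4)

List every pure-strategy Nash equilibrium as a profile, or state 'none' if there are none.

(A,P): not NE [P1→D gives 6>0]
(A,Q): not NE [P2→P gives 11>8]
(A,R): not NE [P1→B gives 3>1; P2→P gives 11>4]
(A,S): not NE [P2→P gives 11>0]
(B,P): not NE [P1→D gives 6>1; P2→S gives 5>1]
(B,Q): not NE [P1→A gives 8>0]
(B,R): not NE [P2→S gives 5>1]
(B,S): not NE [P1→A gives 9>3]
(C,P): not NE [P1→D gives 6>1; P2→R gives 9>6]
(C,Q): not NE [P1→A gives 8>6; P2→R gives 9>1]
(C,R): not NE [P1→B gives 3>2]
(C,S): not NE [P1→A gives 9>3; P2→R gives 9>7]
(D,P): not NE [P2→R gives 7>5]
(D,Q): not NE [P1→A gives 8>4; P2→R gives 7>5]
(D,R): not NE [P1→B gives 3>1]
(D,S): not NE [P1→A gives 9>5; P2→R gives 7>4]

Equilibria: none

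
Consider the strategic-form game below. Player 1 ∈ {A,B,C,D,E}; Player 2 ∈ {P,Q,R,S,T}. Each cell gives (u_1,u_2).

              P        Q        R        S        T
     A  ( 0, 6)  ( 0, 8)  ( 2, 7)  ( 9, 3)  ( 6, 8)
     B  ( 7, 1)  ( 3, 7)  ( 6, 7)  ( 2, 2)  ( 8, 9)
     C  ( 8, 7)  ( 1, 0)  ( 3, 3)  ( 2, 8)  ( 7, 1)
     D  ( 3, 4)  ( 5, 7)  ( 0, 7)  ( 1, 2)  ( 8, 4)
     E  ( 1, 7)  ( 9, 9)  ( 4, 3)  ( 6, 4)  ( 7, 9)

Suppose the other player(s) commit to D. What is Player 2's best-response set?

argmax u_2 = {Q,R}

u_2(P vs D) = 4
u_2(Q vs D) = 7
u_2(R vs D) = 7
u_2(S vs D) = 2
u_2(T vs D) = 4
max payoff 7 at {Q,R}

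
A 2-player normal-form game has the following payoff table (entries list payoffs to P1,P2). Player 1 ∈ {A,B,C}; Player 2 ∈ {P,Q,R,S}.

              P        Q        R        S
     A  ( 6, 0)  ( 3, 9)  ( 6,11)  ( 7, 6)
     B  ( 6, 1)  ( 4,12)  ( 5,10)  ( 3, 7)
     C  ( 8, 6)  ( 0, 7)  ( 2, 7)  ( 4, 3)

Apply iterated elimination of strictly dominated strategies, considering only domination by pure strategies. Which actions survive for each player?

Survivors P1:{A,B} P2:{Q,R}

P2 drop P (Q beats it: A:9>0 B:12>1 C:7>6)
P1 drop C (A beats it: Q:3>0 R:6>2 S:7>4)
P2 drop S (Q beats it: A:9>6 B:12>7)
P1→{A,B} P2→{Q,R}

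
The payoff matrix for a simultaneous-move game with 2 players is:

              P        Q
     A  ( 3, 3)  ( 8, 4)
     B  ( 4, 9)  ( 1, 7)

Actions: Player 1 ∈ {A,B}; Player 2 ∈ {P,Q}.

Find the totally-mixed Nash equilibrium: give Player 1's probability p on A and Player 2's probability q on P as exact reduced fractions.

P1 indiff ⇒ q·3+(1-q)·8 = q·4+(1-q)·1 ⇒ q(-1) = (1-q)(-7) ⇒ q = 7/8
P2 indiff ⇒ p·3+(1-p)·9 = p·4+(1-p)·7 ⇒ p(-1) = (1-p)(-2) ⇒ p = 2/3

p=2/3, q=7/8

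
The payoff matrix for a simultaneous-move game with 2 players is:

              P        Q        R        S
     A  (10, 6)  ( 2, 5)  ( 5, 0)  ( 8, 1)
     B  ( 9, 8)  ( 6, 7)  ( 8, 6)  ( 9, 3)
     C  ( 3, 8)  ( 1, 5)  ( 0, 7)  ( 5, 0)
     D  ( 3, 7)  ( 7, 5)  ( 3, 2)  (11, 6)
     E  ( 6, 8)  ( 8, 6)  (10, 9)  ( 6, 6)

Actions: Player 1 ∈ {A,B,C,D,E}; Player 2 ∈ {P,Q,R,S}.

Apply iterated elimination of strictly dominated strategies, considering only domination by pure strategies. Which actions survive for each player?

Survivors P1:{A,B,E} P2:{P,R}

P1 drop C (A beats it: P:10>3 Q:2>1 R:5>0 S:8>5)
P2 drop Q (P beats it: A:6>5 B:8>7 D:7>5 E:8>6)
P2 drop S (P beats it: A:6>1 B:8>3 D:7>6 E:8>6)
P1 drop D (A beats it: P:10>3 R:5>3)
P1→{A,B,E} P2→{P,R}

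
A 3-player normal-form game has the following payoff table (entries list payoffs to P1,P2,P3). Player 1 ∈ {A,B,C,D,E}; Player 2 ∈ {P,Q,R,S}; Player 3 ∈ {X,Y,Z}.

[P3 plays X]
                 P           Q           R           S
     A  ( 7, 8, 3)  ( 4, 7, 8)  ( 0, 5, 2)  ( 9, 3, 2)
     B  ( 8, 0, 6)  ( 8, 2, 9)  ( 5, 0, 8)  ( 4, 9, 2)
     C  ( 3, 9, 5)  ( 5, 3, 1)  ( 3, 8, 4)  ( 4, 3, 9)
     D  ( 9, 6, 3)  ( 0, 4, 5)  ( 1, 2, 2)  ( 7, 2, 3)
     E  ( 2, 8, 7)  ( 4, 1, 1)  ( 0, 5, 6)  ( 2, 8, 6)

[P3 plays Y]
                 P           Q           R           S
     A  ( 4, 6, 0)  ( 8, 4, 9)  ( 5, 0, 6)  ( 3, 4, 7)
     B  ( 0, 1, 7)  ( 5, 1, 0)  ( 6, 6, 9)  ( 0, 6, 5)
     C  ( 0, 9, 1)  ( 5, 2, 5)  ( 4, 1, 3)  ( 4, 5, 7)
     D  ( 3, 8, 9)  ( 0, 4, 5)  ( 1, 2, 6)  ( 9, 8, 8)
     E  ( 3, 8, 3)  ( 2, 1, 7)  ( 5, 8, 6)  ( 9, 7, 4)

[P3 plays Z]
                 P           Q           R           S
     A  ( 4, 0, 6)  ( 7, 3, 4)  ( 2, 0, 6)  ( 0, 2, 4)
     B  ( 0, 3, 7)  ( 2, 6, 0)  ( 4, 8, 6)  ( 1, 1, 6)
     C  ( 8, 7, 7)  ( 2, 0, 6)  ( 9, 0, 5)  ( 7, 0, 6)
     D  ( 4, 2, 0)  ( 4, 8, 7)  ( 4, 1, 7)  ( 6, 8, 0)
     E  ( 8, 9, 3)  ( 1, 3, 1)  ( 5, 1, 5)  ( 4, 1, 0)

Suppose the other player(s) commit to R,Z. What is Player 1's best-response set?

u_1(A vs R,Z) = 2
u_1(B vs R,Z) = 4
u_1(C vs R,Z) = 9
u_1(D vs R,Z) = 4
u_1(E vs R,Z) = 5
max payoff 9 at {C}

argmax u_1 = {C}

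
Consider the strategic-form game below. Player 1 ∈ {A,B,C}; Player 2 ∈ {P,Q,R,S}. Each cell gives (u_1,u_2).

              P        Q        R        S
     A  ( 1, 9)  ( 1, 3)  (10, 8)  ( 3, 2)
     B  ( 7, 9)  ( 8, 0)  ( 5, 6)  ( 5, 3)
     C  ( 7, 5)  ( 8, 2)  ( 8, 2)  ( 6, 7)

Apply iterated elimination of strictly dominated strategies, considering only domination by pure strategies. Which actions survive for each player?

IESDS → P1:{B,C} P2:{P,S}

P2 drop Q (P beats it: A:9>3 B:9>0 C:5>2)
P2 drop R (P beats it: A:9>8 B:9>6 C:5>2)
P1 drop A (B beats it: P:7>1 S:5>3)
P1→{B,C} P2→{P,S}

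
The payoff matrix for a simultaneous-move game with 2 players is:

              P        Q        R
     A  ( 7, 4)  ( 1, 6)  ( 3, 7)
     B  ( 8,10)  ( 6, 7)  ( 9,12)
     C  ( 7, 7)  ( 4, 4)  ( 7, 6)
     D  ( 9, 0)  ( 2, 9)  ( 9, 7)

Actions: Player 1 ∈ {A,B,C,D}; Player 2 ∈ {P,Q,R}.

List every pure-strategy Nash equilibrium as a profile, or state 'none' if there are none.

Nash profiles: (B,R)

(A,P): not NE [P1→D gives 9>7; P2→R gives 7>4]
(A,Q): not NE [P1→B gives 6>1; P2→R gives 7>6]
(A,R): not NE [P1→D gives 9>3]
(B,P): not NE [P1→D gives 9>8; P2→R gives 12>10]
(B,Q): not NE [P2→R gives 12>7]
(B,R): NE
(C,P): not NE [P1→D gives 9>7]
(C,Q): not NE [P1→B gives 6>4; P2→P gives 7>4]
(C,R): not NE [P1→D gives 9>7; P2→P gives 7>6]
(D,P): not NE [P2→Q gives 9>0]
(D,Q): not NE [P1→B gives 6>2]
(D,R): not NE [P2→Q gives 9>7]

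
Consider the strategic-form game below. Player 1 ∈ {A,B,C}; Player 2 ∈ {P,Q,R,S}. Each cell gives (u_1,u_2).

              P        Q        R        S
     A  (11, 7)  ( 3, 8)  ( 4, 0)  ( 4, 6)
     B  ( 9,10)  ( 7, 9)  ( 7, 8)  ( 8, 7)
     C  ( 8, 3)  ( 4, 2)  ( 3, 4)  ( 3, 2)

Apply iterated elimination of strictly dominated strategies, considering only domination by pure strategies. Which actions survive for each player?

IESDS → P1:{A,B} P2:{P,Q}

P1 drop C (B beats it: P:9>8 Q:7>4 R:7>3 S:8>3)
P2 drop R (P beats it: A:7>0 B:10>8)
P2 drop S (P beats it: A:7>6 B:10>7)
P1→{A,B} P2→{P,Q}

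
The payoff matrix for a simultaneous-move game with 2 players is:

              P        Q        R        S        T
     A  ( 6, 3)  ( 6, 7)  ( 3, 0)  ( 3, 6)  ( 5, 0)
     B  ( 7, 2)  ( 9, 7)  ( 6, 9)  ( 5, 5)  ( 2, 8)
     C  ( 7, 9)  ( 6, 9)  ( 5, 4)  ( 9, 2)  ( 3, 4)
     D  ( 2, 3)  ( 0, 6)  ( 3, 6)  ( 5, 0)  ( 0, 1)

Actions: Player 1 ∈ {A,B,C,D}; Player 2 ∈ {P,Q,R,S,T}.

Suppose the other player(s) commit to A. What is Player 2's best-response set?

u_2(P vs A) = 3
u_2(Q vs A) = 7
u_2(R vs A) = 0
u_2(S vs A) = 6
u_2(T vs A) = 0
max payoff 7 at {Q}

BR_2 = {Q}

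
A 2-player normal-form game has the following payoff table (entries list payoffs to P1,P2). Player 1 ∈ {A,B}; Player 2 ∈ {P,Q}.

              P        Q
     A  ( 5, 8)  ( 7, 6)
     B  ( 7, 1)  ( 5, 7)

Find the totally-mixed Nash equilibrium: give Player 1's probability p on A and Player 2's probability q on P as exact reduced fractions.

P1 indiff ⇒ q·5+(1-q)·7 = q·7+(1-q)·5 ⇒ q(-2) = (1-q)(-2) ⇒ q = 1/2
P2 indiff ⇒ p·8+(1-p)·1 = p·6+(1-p)·7 ⇒ p(2) = (1-p)(6) ⇒ p = 3/4

(p,q) = (3/4, 1/2)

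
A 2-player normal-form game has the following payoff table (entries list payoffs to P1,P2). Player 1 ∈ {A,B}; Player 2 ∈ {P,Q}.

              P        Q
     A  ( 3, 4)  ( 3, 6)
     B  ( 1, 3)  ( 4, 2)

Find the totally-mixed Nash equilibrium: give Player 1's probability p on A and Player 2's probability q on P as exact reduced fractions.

P1 mixes 1/3 on A; P2 mixes 1/3 on P

P1 indiff ⇒ q·3+(1-q)·3 = q·1+(1-q)·4 ⇒ q(2) = (1-q)(1) ⇒ q = 1/3
P2 indiff ⇒ p·4+(1-p)·3 = p·6+(1-p)·2 ⇒ p(-2) = (1-p)(-1) ⇒ p = 1/3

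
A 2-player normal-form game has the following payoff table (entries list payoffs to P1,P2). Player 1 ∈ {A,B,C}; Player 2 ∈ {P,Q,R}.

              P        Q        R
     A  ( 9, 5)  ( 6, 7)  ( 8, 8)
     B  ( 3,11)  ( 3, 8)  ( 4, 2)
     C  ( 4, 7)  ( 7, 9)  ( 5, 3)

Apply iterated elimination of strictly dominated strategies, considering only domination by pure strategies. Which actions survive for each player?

P1 drop B (A beats it: P:9>3 Q:6>3 R:8>4)
P2 drop P (Q beats it: A:7>5 C:9>7)
P1→{A,C} P2→{Q,R}

Remaining: P1:{A,C} P2:{Q,R}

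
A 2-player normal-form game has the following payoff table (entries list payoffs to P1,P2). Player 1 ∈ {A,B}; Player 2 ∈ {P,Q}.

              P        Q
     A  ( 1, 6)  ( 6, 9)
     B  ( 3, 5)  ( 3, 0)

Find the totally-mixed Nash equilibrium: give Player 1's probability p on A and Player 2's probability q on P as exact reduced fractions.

P1 indiff ⇒ q·1+(1-q)·6 = q·3+(1-q)·3 ⇒ q(-2) = (1-q)(-3) ⇒ q = 3/5
P2 indiff ⇒ p·6+(1-p)·5 = p·9+(1-p)·0 ⇒ p(-3) = (1-p)(-5) ⇒ p = 5/8

p=5/8, q=3/5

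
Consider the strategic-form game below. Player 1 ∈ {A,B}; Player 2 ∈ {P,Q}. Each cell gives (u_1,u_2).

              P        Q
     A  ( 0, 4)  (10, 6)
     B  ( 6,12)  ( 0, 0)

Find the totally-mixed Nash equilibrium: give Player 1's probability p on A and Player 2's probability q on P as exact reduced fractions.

P1 indiff ⇒ q·0+(1-q)·10 = q·6+(1-q)·0 ⇒ q(-6) = (1-q)(-10) ⇒ q = 5/8
P2 indiff ⇒ p·4+(1-p)·12 = p·6+(1-p)·0 ⇒ p(-2) = (1-p)(-12) ⇒ p = 6/7

(p,q) = (6/7, 5/8)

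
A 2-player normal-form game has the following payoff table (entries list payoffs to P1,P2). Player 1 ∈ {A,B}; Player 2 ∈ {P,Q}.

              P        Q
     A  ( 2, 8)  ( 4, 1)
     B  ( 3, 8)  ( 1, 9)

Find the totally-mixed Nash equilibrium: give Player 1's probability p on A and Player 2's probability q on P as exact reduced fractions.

(p,q) = (1/8, 3/4)

P1 indiff ⇒ q·2+(1-q)·4 = q·3+(1-q)·1 ⇒ q(-1) = (1-q)(-3) ⇒ q = 3/4
P2 indiff ⇒ p·8+(1-p)·8 = p·1+(1-p)·9 ⇒ p(7) = (1-p)(1) ⇒ p = 1/8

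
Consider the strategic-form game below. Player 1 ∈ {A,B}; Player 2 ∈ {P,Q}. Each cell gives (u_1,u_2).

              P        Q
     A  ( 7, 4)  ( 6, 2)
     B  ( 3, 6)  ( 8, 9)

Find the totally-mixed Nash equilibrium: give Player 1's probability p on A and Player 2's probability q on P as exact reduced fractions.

(p,q) = (3/5, 1/3)

P1 indiff ⇒ q·7+(1-q)·6 = q·3+(1-q)·8 ⇒ q(4) = (1-q)(2) ⇒ q = 1/3
P2 indiff ⇒ p·4+(1-p)·6 = p·2+(1-p)·9 ⇒ p(2) = (1-p)(3) ⇒ p = 3/5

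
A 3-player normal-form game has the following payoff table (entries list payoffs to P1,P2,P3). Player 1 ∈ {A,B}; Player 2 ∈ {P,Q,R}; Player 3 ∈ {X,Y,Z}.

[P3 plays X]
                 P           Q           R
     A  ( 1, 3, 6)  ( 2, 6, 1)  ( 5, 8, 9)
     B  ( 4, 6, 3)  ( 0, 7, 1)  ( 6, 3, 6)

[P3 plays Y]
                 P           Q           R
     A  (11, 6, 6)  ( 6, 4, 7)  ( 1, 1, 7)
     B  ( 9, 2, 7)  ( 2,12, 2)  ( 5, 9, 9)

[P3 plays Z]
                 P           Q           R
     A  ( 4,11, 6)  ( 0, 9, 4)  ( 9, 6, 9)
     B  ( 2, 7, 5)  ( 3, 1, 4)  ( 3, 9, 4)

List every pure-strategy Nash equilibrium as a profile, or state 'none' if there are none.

(A,P,X): not NE [P1→B gives 4>1; P2→R gives 8>3]
(A,P,Y): NE
(A,P,Z): NE
(A,Q,X): not NE [P2→R gives 8>6; P3→Y gives 7>1]
(A,Q,Y): not NE [P2→P gives 6>4]
(A,Q,Z): not NE [P1→B gives 3>0; P2→P gives 11>9; P3→Y gives 7>4]
(A,R,X): not NE [P1→B gives 6>5]
(A,R,Y): not NE [P1→B gives 5>1; P2→P gives 6>1; P3→Z gives 9>7]
(A,R,Z): not NE [P2→P gives 11>6]
(B,P,X): not NE [P2→Q gives 7>6; P3→Y gives 7>3]
(B,P,Y): not NE [P1→A gives 11>9; P2→Q gives 12>2]
(B,P,Z): not NE [P1→A gives 4>2; P2→R gives 9>7; P3→Y gives 7>5]
(B,Q,X): not NE [P1→A gives 2>0; P3→Z gives 4>1]
(B,Q,Y): not NE [P1→A gives 6>2; P3→Z gives 4>2]
(B,Q,Z): not NE [P2→R gives 9>1]
(B,R,X): not NE [P2→Q gives 7>3; P3→Y gives 9>6]
(B,R,Y): not NE [P2→Q gives 12>9]
(B,R,Z): not NE [P1→A gives 9>3; P3→Y gives 9>4]

PSNE = {(A,P,Y), (A,P,Z)}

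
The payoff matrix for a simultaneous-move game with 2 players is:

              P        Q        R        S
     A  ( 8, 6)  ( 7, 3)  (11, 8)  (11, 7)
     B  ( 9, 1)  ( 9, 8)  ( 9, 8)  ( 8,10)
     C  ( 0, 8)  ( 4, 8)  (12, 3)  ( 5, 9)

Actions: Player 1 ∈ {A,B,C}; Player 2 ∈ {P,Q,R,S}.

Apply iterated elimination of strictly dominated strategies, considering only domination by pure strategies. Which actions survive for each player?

Survivors P1:{A,C} P2:{R,S}

P2 drop P (S beats it: A:7>6 B:10>1 C:9>8)
P2 drop Q (S beats it: A:7>3 B:10>8 C:9>8)
P1 drop B (A beats it: R:11>9 S:11>8)
P1→{A,C} P2→{R,S}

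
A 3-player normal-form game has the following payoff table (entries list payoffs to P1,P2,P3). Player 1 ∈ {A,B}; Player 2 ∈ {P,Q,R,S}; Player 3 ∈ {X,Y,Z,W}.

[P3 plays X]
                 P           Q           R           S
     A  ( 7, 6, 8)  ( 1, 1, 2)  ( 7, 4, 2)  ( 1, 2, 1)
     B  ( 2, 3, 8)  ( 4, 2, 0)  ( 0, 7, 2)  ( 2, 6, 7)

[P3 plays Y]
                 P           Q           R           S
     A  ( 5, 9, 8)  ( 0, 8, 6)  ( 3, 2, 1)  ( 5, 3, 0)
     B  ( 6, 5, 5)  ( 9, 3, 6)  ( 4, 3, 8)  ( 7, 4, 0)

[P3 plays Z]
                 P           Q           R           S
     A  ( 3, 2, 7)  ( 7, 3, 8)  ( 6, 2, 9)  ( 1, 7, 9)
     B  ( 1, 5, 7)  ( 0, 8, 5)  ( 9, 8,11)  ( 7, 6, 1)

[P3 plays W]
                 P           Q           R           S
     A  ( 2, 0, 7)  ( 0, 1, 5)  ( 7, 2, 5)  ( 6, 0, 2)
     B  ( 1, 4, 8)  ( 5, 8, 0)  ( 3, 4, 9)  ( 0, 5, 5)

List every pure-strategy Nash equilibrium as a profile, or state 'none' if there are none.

Nash profiles: (A,P,X), (B,R,Z)

(A,P,X): NE
(A,P,Y): not NE [P1→B gives 6>5]
(A,P,Z): not NE [P2→S gives 7>2; P3→Y gives 8>7]
(A,P,W): not NE [P2→R gives 2>0; P3→Y gives 8>7]
(A,Q,X): not NE [P1→B gives 4>1; P2→P gives 6>1; P3→Z gives 8>2]
(A,Q,Y): not NE [P1→B gives 9>0; P2→P gives 9>8; P3→Z gives 8>6]
(A,Q,Z): not NE [P2→S gives 7>3]
(A,Q,W): not NE [P1→B gives 5>0; P2→R gives 2>1; P3→Z gives 8>5]
(A,R,X): not NE [P2→P gives 6>4; P3→Z gives 9>2]
(A,R,Y): not NE [P1→B gives 4>3; P2→P gives 9>2; P3→Z gives 9>1]
(A,R,Z): not NE [P1→B gives 9>6; P2→S gives 7>2]
(A,R,W): not NE [P3→Z gives 9>5]
(A,S,X): not NE [P1→B gives 2>1; P2→P gives 6>2; P3→Z gives 9>1]
(A,S,Y): not NE [P1→B gives 7>5; P2→P gives 9>3; P3→Z gives 9>0]
(A,S,Z): not NE [P1→B gives 7>1]
(A,S,W): not NE [P2→R gives 2>0; P3→Z gives 9>2]
(B,P,X): not NE [P1→A gives 7>2; P2→R gives 7>3]
(B,P,Y): not NE [P3→W gives 8>5]
(B,P,Z): not NE [P1→A gives 3>1; P2→R gives 8>5; P3→W gives 8>7]
(B,P,W): not NE [P1→A gives 2>1; P2→Q gives 8>4]
(B,Q,X): not NE [P2→R gives 7>2; P3→Y gives 6>0]
(B,Q,Y): not NE [P2→P gives 5>3]
(B,Q,Z): not NE [P1→A gives 7>0; P3→Y gives 6>5]
(B,Q,W): not NE [P3→Y gives 6>0]
(B,R,X): not NE [P1→A gives 7>0; P3→Z gives 11>2]
(B,R,Y): not NE [P2→P gives 5>3; P3→Z gives 11>8]
(B,R,Z): NE
(B,R,W): not NE [P1→A gives 7>3; P2→Q gives 8>4; P3→Z gives 11>9]
(B,S,X): not NE [P2→R gives 7>6]
(B,S,Y): not NE [P2→P gives 5>4; P3→X gives 7>0]
(B,S,Z): not NE [P2→R gives 8>6; P3→X gives 7>1]
(B,S,W): not NE [P1→A gives 6>0; P2→Q gives 8>5; P3→X gives 7>5]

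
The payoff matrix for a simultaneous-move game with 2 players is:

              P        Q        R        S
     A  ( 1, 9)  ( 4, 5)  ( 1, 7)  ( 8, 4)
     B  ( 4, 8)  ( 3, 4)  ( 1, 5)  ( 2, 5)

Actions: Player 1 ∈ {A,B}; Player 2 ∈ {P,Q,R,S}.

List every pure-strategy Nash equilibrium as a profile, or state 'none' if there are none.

(A,P): not NE [P1→B gives 4>1]
(A,Q): not NE [P2→P gives 9>5]
(A,R): not NE [P2→P gives 9>7]
(A,S): not NE [P2→P gives 9>4]
(B,P): NE
(B,Q): not NE [P1→A gives 4>3; P2→P gives 8>4]
(B,R): not NE [P2→P gives 8>5]
(B,S): not NE [P1→A gives 8>2; P2→P gives 8>5]

NE set: (B,P)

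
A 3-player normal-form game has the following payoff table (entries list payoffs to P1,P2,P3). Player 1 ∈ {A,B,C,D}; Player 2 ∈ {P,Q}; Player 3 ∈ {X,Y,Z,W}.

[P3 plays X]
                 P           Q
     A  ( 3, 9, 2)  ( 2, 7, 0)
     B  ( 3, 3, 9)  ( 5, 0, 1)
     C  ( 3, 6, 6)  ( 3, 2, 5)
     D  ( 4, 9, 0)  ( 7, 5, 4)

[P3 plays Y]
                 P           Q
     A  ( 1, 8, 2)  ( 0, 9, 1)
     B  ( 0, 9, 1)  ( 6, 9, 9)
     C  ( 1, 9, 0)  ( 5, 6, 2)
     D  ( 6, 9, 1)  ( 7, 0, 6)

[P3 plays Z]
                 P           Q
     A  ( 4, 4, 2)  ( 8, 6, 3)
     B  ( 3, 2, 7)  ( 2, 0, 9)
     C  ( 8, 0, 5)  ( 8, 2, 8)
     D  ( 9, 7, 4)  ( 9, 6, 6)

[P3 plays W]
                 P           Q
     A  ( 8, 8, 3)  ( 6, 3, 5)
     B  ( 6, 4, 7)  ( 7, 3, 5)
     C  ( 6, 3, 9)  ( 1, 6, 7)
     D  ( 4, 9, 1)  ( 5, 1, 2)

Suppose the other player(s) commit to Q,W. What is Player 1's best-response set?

argmax u_1 = {B}

u_1(A vs Q,W) = 6
u_1(B vs Q,W) = 7
u_1(C vs Q,W) = 1
u_1(D vs Q,W) = 5
max payoff 7 at {B}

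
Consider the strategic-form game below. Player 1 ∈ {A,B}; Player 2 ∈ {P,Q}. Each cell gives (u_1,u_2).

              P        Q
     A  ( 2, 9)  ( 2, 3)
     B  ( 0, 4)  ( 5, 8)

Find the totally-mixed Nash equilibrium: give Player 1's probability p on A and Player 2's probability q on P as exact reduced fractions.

(p,q) = (2/5, 3/5)

P1 indiff ⇒ q·2+(1-q)·2 = q·0+(1-q)·5 ⇒ q(2) = (1-q)(3) ⇒ q = 3/5
P2 indiff ⇒ p·9+(1-p)·4 = p·3+(1-p)·8 ⇒ p(6) = (1-p)(4) ⇒ p = 2/5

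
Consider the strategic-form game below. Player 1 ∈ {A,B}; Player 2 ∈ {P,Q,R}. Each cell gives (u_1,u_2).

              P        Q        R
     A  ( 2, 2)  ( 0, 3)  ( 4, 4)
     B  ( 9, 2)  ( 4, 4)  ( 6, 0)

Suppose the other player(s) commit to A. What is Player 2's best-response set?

u_2(P vs A) = 2
u_2(Q vs A) = 3
u_2(R vs A) = 4
max payoff 4 at {R}

BR_2 = {R}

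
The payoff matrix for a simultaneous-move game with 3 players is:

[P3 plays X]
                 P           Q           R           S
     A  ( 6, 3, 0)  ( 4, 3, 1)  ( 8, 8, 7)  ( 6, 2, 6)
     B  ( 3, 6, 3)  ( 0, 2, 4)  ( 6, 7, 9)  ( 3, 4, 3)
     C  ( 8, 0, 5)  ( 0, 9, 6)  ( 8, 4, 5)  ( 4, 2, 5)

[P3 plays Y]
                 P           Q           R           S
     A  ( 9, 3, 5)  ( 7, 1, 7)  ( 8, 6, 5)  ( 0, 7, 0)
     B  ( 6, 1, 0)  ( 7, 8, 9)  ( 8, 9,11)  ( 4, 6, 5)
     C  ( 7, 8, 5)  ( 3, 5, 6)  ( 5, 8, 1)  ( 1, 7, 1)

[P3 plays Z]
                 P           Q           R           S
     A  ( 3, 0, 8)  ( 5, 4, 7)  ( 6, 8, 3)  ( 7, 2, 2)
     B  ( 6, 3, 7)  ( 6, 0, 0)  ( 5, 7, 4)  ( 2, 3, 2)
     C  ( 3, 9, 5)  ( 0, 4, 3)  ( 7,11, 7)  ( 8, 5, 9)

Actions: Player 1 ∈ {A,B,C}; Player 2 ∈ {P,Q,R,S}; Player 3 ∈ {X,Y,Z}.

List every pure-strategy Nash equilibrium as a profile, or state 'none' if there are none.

PSNE = {(A,R,X), (B,R,Y), (C,R,Z)}

(A,P,X): not NE [P1→C gives 8>6; P2→R gives 8>3; P3→Z gives 8>0]
(A,P,Y): not NE [P2→S gives 7>3; P3→Z gives 8>5]
(A,P,Z): not NE [P1→B gives 6>3; P2→R gives 8>0]
(A,Q,X): not NE [P2→R gives 8>3; P3→Z gives 7>1]
(A,Q,Y): not NE [P2→S gives 7>1]
(A,Q,Z): not NE [P1→B gives 6>5; P2→R gives 8>4]
(A,R,X): NE
(A,R,Y): not NE [P2→S gives 7>6; P3→X gives 7>5]
(A,R,Z): not NE [P1→C gives 7>6; P3→X gives 7>3]
(A,S,X): not NE [P2→R gives 8>2]
(A,S,Y): not NE [P1→B gives 4>0; P3→X gives 6>0]
(A,S,Z): not NE [P1→C gives 8>7; P2→R gives 8>2; P3→X gives 6>2]
(B,P,X): not NE [P1→C gives 8>3; P2→R gives 7>6; P3→Z gives 7>3]
(B,P,Y): not NE [P1→A gives 9>6; P2→R gives 9>1; P3→Z gives 7>0]
(B,P,Z): not NE [P2→R gives 7>3]
(B,Q,X): not NE [P1→A gives 4>0; P2→R gives 7>2; P3→Y gives 9>4]
(B,Q,Y): not NE [P2→R gives 9>8]
(B,Q,Z): not NE [P2→R gives 7>0; P3→Y gives 9>0]
(B,R,X): not NE [P1→C gives 8>6; P3→Y gives 11>9]
(B,R,Y): NE
(B,R,Z): not NE [P1→C gives 7>5; P3→Y gives 11>4]
(B,S,X): not NE [P1→A gives 6>3; P2→R gives 7>4; P3→Y gives 5>3]
(B,S,Y): not NE [P2→R gives 9>6]
(B,S,Z): not NE [P1→C gives 8>2; P2→R gives 7>3; P3→Y gives 5>2]
(C,P,X): not NE [P2→Q gives 9>0]
(C,P,Y): not NE [P1→A gives 9>7]
(C,P,Z): not NE [P1→B gives 6>3; P2→R gives 11>9]
(C,Q,X): not NE [P1→A gives 4>0]
(C,Q,Y): not NE [P1→B gives 7>3; P2→R gives 8>5]
(C,Q,Z): not NE [P1→B gives 6>0; P2→R gives 11>4; P3→Y gives 6>3]
(C,R,X): not NE [P2→Q gives 9>4; P3→Z gives 7>5]
(C,R,Y): not NE [P1→B gives 8>5; P3→Z gives 7>1]
(C,R,Z): NE
(C,S,X): not NE [P1→A gives 6>4; P2→Q gives 9>2; P3→Z gives 9>5]
(C,S,Y): not NE [P1→B gives 4>1; P2→R gives 8>7; P3→Z gives 9>1]
(C,S,Z): not NE [P2→R gives 11>5]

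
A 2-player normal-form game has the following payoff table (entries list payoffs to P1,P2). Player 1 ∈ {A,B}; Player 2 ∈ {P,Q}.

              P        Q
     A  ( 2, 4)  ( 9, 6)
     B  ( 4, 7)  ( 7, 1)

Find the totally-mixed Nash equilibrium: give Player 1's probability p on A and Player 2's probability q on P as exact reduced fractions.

P1 mixes 3/4 on A; P2 mixes 1/2 on P

P1 indiff ⇒ q·2+(1-q)·9 = q·4+(1-q)·7 ⇒ q(-2) = (1-q)(-2) ⇒ q = 1/2
P2 indiff ⇒ p·4+(1-p)·7 = p·6+(1-p)·1 ⇒ p(-2) = (1-p)(-6) ⇒ p = 3/4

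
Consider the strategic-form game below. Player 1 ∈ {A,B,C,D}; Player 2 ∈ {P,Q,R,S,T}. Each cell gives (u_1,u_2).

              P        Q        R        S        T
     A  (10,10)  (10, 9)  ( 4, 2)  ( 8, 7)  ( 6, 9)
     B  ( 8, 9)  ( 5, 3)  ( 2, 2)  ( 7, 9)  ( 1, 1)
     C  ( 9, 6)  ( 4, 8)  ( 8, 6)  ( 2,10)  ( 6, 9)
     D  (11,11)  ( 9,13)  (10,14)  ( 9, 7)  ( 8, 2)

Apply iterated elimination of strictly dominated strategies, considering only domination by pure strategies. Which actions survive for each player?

P1 drop B (A beats it: P:10>8 Q:10>5 R:4>2 S:8>7 T:6>1)
P1 drop C (D beats it: P:11>9 Q:9>4 R:10>8 S:9>2 T:8>6)
P2 drop S (P beats it: A:10>7 D:11>7)
P2 drop T (P beats it: A:10>9 D:11>2)
P1→{A,D} P2→{P,Q,R}

IESDS → P1:{A,D} P2:{P,Q,R}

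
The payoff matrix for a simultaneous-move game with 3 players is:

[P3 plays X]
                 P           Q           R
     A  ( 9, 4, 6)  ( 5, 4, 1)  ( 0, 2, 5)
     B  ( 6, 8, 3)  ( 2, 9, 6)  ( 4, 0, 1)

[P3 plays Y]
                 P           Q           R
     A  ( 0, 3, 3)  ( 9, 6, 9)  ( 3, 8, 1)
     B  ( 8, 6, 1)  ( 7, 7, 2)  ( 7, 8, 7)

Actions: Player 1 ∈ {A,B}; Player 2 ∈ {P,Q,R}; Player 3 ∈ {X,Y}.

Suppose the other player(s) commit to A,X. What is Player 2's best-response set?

P2 best: {P,Q}

u_2(P vs A,X) = 4
u_2(Q vs A,X) = 4
u_2(R vs A,X) = 2
max payoff 4 at {P,Q}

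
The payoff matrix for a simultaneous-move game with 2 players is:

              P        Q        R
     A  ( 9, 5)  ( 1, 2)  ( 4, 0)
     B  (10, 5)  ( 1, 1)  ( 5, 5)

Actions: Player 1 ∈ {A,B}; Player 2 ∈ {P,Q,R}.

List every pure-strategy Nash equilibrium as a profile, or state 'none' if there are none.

PSNE = {(B,P), (B,R)}

(A,P): not NE [P1→B gives 10>9]
(A,Q): not NE [P2→P gives 5>2]
(A,R): not NE [P1→B gives 5>4; P2→P gives 5>0]
(B,P): NE
(B,Q): not NE [P2→R gives 5>1]
(B,R): NE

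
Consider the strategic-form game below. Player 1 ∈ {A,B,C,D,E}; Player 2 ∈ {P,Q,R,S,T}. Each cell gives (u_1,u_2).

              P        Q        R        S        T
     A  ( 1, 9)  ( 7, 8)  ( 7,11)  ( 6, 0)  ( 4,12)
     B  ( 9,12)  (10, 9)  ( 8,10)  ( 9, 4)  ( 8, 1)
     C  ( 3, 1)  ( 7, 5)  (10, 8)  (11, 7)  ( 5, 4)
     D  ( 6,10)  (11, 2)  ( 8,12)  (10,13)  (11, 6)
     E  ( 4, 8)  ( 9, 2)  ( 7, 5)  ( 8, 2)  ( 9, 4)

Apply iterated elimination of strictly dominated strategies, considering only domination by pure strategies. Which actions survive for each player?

Remaining: P1:{B,C,D} P2:{P,R,S}

P1 drop A (B beats it: P:9>1 Q:10>7 R:8>7 S:9>6 T:8>4)
P1 drop E (D beats it: P:6>4 Q:11>9 R:8>7 S:10>8 T:11>9)
P2 drop Q (R beats it: B:10>9 C:8>5 D:12>2)
P2 drop T (R beats it: B:10>1 C:8>4 D:12>6)
P1→{B,C,D} P2→{P,R,S}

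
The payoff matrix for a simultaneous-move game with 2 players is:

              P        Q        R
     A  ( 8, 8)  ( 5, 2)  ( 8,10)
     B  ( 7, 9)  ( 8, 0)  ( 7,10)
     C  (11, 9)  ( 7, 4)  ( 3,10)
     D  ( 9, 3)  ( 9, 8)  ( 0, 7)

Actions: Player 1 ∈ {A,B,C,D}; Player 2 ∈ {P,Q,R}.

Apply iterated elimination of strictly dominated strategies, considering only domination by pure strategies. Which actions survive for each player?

P2 drop P (R beats it: A:10>8 B:10>9 C:10>9 D:7>3)
P1 drop C (B beats it: Q:8>7 R:7>3)
P1→{A,B,D} P2→{Q,R}

Survivors P1:{A,B,D} P2:{Q,R}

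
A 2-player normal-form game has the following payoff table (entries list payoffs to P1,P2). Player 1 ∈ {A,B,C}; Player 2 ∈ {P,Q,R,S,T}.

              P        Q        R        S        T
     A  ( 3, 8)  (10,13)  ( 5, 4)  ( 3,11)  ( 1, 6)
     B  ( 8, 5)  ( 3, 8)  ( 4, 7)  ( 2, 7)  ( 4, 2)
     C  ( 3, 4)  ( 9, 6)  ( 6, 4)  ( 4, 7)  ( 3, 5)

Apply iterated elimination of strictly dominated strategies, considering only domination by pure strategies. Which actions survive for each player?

P2 drop P (Q beats it: A:13>8 B:8>5 C:6>4)
P2 drop R (Q beats it: A:13>4 B:8>7 C:6>4)
P2 drop T (Q beats it: A:13>6 B:8>2 C:6>5)
P1 drop B (A beats it: Q:10>3 S:3>2)
P1→{A,C} P2→{Q,S}

IESDS → P1:{A,C} P2:{Q,S}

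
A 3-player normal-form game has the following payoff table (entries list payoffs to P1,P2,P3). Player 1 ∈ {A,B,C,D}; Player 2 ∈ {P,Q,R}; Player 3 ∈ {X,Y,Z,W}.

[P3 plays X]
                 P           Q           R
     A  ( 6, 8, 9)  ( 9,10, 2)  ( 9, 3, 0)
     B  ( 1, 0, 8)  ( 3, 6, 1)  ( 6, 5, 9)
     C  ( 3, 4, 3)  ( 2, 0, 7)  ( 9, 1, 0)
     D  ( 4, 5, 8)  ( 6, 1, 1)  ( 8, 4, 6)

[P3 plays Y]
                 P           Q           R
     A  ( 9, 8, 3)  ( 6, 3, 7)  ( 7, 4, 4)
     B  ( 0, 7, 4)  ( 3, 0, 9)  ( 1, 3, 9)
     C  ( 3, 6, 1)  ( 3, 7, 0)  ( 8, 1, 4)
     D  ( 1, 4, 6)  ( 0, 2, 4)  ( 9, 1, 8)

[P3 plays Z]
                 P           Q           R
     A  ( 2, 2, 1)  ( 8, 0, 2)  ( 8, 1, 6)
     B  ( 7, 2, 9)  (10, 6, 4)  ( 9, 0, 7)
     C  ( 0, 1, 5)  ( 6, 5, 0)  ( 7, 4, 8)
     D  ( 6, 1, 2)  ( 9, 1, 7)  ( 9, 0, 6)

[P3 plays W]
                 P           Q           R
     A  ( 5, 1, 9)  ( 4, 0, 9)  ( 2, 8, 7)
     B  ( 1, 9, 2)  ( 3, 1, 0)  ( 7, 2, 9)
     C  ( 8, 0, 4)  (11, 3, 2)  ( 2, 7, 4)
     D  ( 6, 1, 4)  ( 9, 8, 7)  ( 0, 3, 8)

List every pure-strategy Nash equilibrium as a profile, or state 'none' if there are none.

(A,P,X): not NE [P2→Q gives 10>8]
(A,P,Y): not NE [P3→W gives 9>3]
(A,P,Z): not NE [P1→B gives 7>2; P3→W gives 9>1]
(A,P,W): not NE [P1→C gives 8>5; P2→R gives 8>1]
(A,Q,X): not NE [P3→W gives 9>2]
(A,Q,Y): not NE [P2→P gives 8>3; P3→W gives 9>7]
(A,Q,Z): not NE [P1→B gives 10>8; P2→P gives 2>0; P3→W gives 9>2]
(A,Q,W): not NE [P1→C gives 11>4; P2→R gives 8>0]
(A,R,X): not NE [P2→Q gives 10>3; P3→W gives 7>0]
(A,R,Y): not NE [P1→D gives 9>7; P2→P gives 8>4; P3→W gives 7>4]
(A,R,Z): not NE [P1→D gives 9>8; P2→P gives 2>1; P3→W gives 7>6]
(A,R,W): not NE [P1→B gives 7>2]
(B,P,X): not NE [P1→A gives 6>1; P2→Q gives 6>0; P3→Z gives 9>8]
(B,P,Y): not NE [P1→A gives 9>0; P3→Z gives 9>4]
(B,P,Z): not NE [P2→Q gives 6>2]
(B,P,W): not NE [P1→C gives 8>1; P3→Z gives 9>2]
(B,Q,X): not NE [P1→A gives 9>3; P3→Y gives 9>1]
(B,Q,Y): not NE [P1→A gives 6>3; P2→P gives 7>0]
(B,Q,Z): not NE [P3→Y gives 9>4]
(B,Q,W): not NE [P1→C gives 11>3; P2→P gives 9>1; P3→Y gives 9>0]
(B,R,X): not NE [P1→C gives 9>6; P2→Q gives 6>5]
(B,R,Y): not NE [P1→D gives 9>1; P2→P gives 7>3]
(B,R,Z): not NE [P2→Q gives 6>0; P3→W gives 9>7]
(B,R,W): not NE [P2→P gives 9>2]
(C,P,X): not NE [P1→A gives 6>3; P3→Z gives 5>3]
(C,P,Y): not NE [P1→A gives 9>3; P2→Q gives 7>6; P3→Z gives 5>1]
(C,P,Z): not NE [P1→B gives 7>0; P2→Q gives 5>1]
(C,P,W): not NE [P2→R gives 7>0; P3→Z gives 5>4]
(C,Q,X): not NE [P1→A gives 9>2; P2→P gives 4>0]
(C,Q,Y): not NE [P1→A gives 6>3; P3→X gives 7>0]
(C,Q,Z): not NE [P1→B gives 10>6; P3→X gives 7>0]
(C,Q,W): not NE [P2→R gives 7>3; P3→X gives 7>2]
(C,R,X): not NE [P2→P gives 4>1; P3→Z gives 8>0]
(C,R,Y): not NE [P1→D gives 9>8; P2→Q gives 7>1; P3→Z gives 8>4]
(C,R,Z): not NE [P1→D gives 9>7; P2→Q gives 5>4]
(C,R,W): not NE [P1→B gives 7>2; P3→Z gives 8>4]
(D,P,X): not NE [P1→A gives 6>4]
(D,P,Y): not NE [P1→A gives 9>1; P3→X gives 8>6]
(D,P,Z): not NE [P1→B gives 7>6; P3→X gives 8>2]
(D,P,W): not NE [P1→C gives 8>6; P2→Q gives 8>1; P3→X gives 8>4]
(D,Q,X): not NE [P1→A gives 9>6; P2→P gives 5>1; P3→W gives 7>1]
(D,Q,Y): not NE [P1→A gives 6>0; P2→P gives 4>2; P3→W gives 7>4]
(D,Q,Z): not NE [P1→B gives 10>9]
(D,Q,W): not NE [P1→C gives 11>9]
(D,R,X): not NE [P1→C gives 9>8; P2→P gives 5>4; P3→W gives 8>6]
(D,R,Y): not NE [P2→P gives 4>1]
(D,R,Z): not NE [P2→Q gives 1>0; P3→W gives 8>6]
(D,R,W): not NE [P1→B gives 7>0; P2→Q gives 8>3]

PSNE: ∅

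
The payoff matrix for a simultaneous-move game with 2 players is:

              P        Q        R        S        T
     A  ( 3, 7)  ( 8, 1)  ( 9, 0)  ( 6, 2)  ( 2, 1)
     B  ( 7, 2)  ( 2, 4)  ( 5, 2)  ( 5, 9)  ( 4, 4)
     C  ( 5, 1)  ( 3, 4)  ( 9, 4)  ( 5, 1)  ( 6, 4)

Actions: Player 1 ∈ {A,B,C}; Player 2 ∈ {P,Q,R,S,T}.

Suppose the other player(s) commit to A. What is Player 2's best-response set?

argmax u_2 = {P}

u_2(P vs A) = 7
u_2(Q vs A) = 1
u_2(R vs A) = 0
u_2(S vs A) = 2
u_2(T vs A) = 1
max payoff 7 at {P}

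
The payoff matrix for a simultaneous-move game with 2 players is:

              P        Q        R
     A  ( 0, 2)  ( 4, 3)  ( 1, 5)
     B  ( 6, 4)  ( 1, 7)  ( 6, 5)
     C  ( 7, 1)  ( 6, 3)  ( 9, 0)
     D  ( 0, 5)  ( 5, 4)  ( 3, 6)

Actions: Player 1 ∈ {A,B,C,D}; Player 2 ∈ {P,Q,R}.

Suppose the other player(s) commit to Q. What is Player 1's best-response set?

u_1(A vs Q) = 4
u_1(B vs Q) = 1
u_1(C vs Q) = 6
u_1(D vs Q) = 5
max payoff 6 at {C}

argmax u_1 = {C}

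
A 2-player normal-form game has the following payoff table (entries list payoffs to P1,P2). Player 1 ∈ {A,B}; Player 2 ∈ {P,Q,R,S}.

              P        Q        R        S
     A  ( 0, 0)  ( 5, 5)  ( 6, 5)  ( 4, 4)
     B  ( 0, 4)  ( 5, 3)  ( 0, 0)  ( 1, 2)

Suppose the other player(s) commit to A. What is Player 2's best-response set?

u_2(P vs A) = 0
u_2(Q vs A) = 5
u_2(R vs A) = 5
u_2(S vs A) = 4
max payoff 5 at {Q,R}

P2 best: {Q,R}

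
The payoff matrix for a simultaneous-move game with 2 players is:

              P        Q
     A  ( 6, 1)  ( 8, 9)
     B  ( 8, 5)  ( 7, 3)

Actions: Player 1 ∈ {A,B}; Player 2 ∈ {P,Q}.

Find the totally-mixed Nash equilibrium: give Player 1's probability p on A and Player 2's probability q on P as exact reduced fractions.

P1 indiff ⇒ q·6+(1-q)·8 = q·8+(1-q)·7 ⇒ q(-2) = (1-q)(-1) ⇒ q = 1/3
P2 indiff ⇒ p·1+(1-p)·5 = p·9+(1-p)·3 ⇒ p(-8) = (1-p)(-2) ⇒ p = 1/5

p=1/5, q=1/3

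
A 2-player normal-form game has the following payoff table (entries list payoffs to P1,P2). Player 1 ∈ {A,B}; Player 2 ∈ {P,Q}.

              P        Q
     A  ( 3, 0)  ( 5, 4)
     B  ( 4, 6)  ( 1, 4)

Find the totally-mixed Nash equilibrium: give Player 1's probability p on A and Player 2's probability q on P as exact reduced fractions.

p=1/3, q=4/5

P1 indiff ⇒ q·3+(1-q)·5 = q·4+(1-q)·1 ⇒ q(-1) = (1-q)(-4) ⇒ q = 4/5
P2 indiff ⇒ p·0+(1-p)·6 = p·4+(1-p)·4 ⇒ p(-4) = (1-p)(-2) ⇒ p = 1/3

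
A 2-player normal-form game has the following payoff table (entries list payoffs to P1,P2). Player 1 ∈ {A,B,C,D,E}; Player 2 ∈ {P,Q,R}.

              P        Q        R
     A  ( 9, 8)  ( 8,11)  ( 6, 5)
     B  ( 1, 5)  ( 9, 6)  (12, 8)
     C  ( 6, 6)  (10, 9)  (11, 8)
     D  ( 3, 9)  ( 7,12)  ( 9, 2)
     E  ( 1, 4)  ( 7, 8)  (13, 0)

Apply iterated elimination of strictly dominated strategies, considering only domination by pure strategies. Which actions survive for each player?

IESDS → P1:{B,C,E} P2:{Q,R}

P1 drop D (C beats it: P:6>3 Q:10>7 R:11>9)
P2 drop P (Q beats it: A:11>8 B:6>5 C:9>6 E:8>4)
P1 drop A (B beats it: Q:9>8 R:12>6)
P1→{B,C,E} P2→{Q,R}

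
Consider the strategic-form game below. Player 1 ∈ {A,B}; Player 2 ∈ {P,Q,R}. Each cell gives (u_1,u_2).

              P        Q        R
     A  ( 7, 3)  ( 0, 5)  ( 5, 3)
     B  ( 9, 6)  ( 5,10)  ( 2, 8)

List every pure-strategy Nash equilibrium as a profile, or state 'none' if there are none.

NE set: (B,Q)

(A,P): not NE [P1→B gives 9>7; P2→Q gives 5>3]
(A,Q): not NE [P1→B gives 5>0]
(A,R): not NE [P2→Q gives 5>3]
(B,P): not NE [P2→Q gives 10>6]
(B,Q): NE
(B,R): not NE [P1→A gives 5>2; P2→Q gives 10>8]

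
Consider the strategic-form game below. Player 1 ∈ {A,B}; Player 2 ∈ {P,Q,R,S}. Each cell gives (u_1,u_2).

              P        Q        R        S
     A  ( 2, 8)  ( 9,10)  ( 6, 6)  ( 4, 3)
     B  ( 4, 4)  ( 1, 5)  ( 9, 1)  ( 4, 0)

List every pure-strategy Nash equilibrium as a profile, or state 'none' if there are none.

(A,P): not NE [P1→B gives 4>2; P2→Q gives 10>8]
(A,Q): NE
(A,R): not NE [P1→B gives 9>6; P2→Q gives 10>6]
(A,S): not NE [P2→Q gives 10>3]
(B,P): not NE [P2→Q gives 5>4]
(B,Q): not NE [P1→A gives 9>1]
(B,R): not NE [P2→Q gives 5>1]
(B,S): not NE [P2→Q gives 5>0]

PSNE = {(A,Q)}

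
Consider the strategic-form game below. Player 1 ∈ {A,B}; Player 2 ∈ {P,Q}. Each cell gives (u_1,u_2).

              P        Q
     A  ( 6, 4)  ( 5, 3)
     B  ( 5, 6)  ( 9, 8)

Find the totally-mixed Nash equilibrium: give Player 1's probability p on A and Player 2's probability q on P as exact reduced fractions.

P1 mixes 2/3 on A; P2 mixes 4/5 on P

P1 indiff ⇒ q·6+(1-q)·5 = q·5+(1-q)·9 ⇒ q(1) = (1-q)(4) ⇒ q = 4/5
P2 indiff ⇒ p·4+(1-p)·6 = p·3+(1-p)·8 ⇒ p(1) = (1-p)(2) ⇒ p = 2/3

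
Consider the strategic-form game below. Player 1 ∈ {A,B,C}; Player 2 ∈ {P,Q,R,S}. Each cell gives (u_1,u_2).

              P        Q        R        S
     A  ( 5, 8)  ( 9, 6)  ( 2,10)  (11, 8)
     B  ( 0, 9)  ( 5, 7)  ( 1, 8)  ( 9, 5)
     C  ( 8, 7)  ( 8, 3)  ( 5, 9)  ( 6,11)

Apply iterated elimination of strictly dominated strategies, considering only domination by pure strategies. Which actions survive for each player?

P1 drop B (A beats it: P:5>0 Q:9>5 R:2>1 S:11>9)
P2 drop P (R beats it: A:10>8 C:9>7)
P2 drop Q (R beats it: A:10>6 C:9>3)
P1→{A,C} P2→{R,S}

Survivors P1:{A,C} P2:{R,S}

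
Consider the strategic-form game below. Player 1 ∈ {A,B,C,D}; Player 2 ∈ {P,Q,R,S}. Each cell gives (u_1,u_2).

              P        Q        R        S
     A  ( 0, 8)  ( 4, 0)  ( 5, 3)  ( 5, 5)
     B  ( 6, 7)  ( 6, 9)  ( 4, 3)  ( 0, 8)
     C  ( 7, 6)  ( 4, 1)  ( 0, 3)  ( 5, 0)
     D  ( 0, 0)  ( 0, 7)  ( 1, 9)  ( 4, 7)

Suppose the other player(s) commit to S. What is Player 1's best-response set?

u_1(A vs S) = 5
u_1(B vs S) = 0
u_1(C vs S) = 5
u_1(D vs S) = 4
max payoff 5 at {A,C}

BR_1 = {A,C}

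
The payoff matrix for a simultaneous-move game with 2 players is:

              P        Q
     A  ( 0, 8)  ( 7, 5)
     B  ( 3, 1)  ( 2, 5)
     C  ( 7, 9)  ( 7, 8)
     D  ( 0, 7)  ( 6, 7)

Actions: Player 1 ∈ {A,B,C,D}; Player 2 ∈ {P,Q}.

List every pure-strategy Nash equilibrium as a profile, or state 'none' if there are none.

(A,P): not NE [P1→C gives 7>0]
(A,Q): not NE [P2→P gives 8>5]
(B,P): not NE [P1→C gives 7>3; P2→Q gives 5>1]
(B,Q): not NE [P1→C gives 7>2]
(C,P): NE
(C,Q): not NE [P2→P gives 9>8]
(D,P): not NE [P1→C gives 7>0]
(D,Q): not NE [P1→C gives 7>6]

Nash profiles: (C,P)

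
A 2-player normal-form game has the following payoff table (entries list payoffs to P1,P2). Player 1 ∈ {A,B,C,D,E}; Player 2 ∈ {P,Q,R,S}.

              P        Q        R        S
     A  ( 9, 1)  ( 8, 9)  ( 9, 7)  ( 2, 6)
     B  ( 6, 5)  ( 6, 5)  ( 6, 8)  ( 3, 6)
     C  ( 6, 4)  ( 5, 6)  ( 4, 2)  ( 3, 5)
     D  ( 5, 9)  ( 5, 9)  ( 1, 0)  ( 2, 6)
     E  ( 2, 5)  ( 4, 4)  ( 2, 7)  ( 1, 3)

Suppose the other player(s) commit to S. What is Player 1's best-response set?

u_1(A vs S) = 2
u_1(B vs S) = 3
u_1(C vs S) = 3
u_1(D vs S) = 2
u_1(E vs S) = 1
max payoff 3 at {B,C}

argmax u_1 = {B,C}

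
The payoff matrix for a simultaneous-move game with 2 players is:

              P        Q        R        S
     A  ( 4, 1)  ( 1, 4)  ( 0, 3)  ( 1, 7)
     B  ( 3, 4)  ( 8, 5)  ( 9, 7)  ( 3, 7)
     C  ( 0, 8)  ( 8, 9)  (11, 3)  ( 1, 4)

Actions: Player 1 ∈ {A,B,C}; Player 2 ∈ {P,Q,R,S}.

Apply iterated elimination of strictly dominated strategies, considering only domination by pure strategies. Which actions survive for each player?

Remaining: P1:{B,C} P2:{Q,R,S}

P2 drop P (Q beats it: A:4>1 B:5>4 C:9>8)
P1 drop A (B beats it: Q:8>1 R:9>0 S:3>1)
P1→{B,C} P2→{Q,R,S}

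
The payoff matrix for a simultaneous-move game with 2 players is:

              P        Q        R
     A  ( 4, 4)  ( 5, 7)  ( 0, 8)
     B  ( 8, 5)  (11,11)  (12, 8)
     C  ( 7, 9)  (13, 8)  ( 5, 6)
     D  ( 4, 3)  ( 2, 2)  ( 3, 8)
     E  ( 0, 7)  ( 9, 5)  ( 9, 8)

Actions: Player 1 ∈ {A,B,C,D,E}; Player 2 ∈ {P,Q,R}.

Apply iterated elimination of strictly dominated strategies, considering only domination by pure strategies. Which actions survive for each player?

P1 drop A (B beats it: P:8>4 Q:11>5 R:12>0)
P1 drop D (B beats it: P:8>4 Q:11>2 R:12>3)
P1 drop E (B beats it: P:8>0 Q:11>9 R:12>9)
P2 drop R (Q beats it: B:11>8 C:8>6)
P1→{B,C} P2→{P,Q}

Survivors P1:{B,C} P2:{P,Q}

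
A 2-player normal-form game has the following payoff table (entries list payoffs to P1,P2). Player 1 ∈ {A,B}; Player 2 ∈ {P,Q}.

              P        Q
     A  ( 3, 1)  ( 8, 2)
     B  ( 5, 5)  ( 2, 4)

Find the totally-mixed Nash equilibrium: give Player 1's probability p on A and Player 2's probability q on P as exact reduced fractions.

P1 indiff ⇒ q·3+(1-q)·8 = q·5+(1-q)·2 ⇒ q(-2) = (1-q)(-6) ⇒ q = 3/4
P2 indiff ⇒ p·1+(1-p)·5 = p·2+(1-p)·4 ⇒ p(-1) = (1-p)(-1) ⇒ p = 1/2

(p,q) = (1/2, 3/4)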